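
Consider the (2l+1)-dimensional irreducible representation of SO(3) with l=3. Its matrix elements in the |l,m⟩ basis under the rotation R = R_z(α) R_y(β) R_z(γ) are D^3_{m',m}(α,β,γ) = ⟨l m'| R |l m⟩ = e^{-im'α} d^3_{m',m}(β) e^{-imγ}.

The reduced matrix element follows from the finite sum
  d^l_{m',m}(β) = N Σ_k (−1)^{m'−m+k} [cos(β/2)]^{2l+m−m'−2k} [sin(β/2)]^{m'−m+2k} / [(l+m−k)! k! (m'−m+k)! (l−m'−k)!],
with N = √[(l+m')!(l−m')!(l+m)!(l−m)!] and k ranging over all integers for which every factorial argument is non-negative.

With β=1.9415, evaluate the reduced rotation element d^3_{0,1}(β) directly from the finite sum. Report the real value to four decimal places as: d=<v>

d=-0.1388

d^3_{0,1}(β=1.9415) via the finite sum:
c=cos(1.941500/2)=0.564681, s=sin(1.941500/2)=0.825309; N=√[6·6·24·2]=41.569219
The bounds max(0,m−m')=1 and min(l+m,l−m')=3 give 3 terms
  k=1: (−1)^0·41.5692/(12)·0.5647^5·0.8253^1 = +0.164143
  k=2: (−1)^1·41.5692/(4)·0.5647^3·0.8253^3 = -1.051892
  k=3: (−1)^2·41.5692/(12)·0.5647^1·0.8253^5 = +0.748993
d^3_{0,1}(1.9415) = +0.164143 -1.051892 +0.748993 = -0.138756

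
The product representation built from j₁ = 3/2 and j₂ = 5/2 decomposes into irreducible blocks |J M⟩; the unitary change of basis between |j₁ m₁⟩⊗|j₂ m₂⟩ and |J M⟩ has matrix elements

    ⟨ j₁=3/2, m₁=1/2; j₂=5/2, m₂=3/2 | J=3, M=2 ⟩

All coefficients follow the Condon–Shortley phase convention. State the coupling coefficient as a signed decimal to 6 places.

−√(1/12) = -0.288675

triangle: 1!×2!×4!/8! = 48/40320
(j±m)!: 2!×1!×4!×1!×5!×1! = 5760
prefactor² = (2J+1)×Δ×N² = 48
  k=0: +1/(0!×1!×1!×4!×1!×0!) = 1/24
  k=1: −1/(1!×0!×0!×3!×2!×1!) = -1/12
Σ = -1/24  ⇒  CG² = 48×(-1/24)² = 1/12
CG = −√(1/12) = -0.288675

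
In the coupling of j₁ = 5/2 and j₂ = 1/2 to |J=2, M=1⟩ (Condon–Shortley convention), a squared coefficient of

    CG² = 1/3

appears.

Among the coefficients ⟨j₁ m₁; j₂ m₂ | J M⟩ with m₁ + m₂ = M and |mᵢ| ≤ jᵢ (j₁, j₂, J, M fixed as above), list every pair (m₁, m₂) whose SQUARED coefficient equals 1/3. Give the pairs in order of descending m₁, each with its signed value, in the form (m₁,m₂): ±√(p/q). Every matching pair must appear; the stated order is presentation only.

(1/2,1/2): −√(1/3)

Admissible pairs with m₁+m₂ = M = 1: (1/2,1/2), (3/2,-1/2)
  (m₁,m₂)=(3/2,-1/2): CG² = 2/3, CG = +√(2/3)
  (m₁,m₂)=(1/2,1/2): CG² = 1/3, CG = −√(1/3)   ← matches the target
Pairs with CG² = 1/3: (1/2,1/2): −√(1/3)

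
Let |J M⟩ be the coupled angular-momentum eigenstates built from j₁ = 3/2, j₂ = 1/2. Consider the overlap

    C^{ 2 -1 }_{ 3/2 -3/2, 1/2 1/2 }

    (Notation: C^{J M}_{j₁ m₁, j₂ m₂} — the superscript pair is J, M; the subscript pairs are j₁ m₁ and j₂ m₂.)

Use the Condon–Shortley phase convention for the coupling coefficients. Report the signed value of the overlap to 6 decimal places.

triangle: 0!·3!·1!/5! = 6/120
(j±m)!: 0!·3!·1!·0!·1!·3! = 36
prefactor² = (2J+1)·Δ·N² = 9
  k=0: +1/(0!·0!·3!·1!·0!·0!) = 1/6
Σ = 1/6  ⇒  CG² = 9·(1/6)² = 1/4
CG = +√(1/4) = +0.500000

+0.500000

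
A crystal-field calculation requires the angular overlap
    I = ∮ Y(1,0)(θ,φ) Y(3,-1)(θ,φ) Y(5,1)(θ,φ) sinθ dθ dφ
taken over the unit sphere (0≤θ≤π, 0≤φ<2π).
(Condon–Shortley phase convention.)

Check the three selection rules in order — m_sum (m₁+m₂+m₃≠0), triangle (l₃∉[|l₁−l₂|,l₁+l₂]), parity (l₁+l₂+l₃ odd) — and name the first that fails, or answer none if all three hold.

Σmᵢ = 0  ✓
l₃∈[|l₁−l₂|,l₁+l₂]=[2,4] required, l₃=5 fails  ✗
Σlᵢ = 9 ⇒ odd

triangle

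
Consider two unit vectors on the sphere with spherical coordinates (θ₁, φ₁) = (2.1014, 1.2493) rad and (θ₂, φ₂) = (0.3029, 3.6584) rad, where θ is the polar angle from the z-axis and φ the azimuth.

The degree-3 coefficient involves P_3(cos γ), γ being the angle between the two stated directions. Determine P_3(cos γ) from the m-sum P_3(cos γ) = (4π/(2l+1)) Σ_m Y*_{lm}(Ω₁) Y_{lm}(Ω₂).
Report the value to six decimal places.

Expand P_3 via completeness: Σ_{m} conj(Y_{3,m}) at Ω₁ times Y_{3,m} at Ω₂ —
  [-3]  conj(Y_{3,-3})(Ω₁) = -0.21998 - 0.15255j ; Y_{3,-3}(Ω₂) = -0.00023 + 0.01107j ; Δ = 0.00174 - 0.00240j
  [-2]  conj(Y_{3,-2})(Ω₁) = 0.30791 - 0.23068j ; Y_{3,-2}(Ω₂) = 0.04441 - 0.07457j ; Δ = -0.00353 - 0.03321j
  [-1]  conj(Y_{3,-1})(Ω₁) = 0.02470 + 0.07417j ; Y_{3,-1}(Ω₂) = -0.29796 + 0.16934j ; Δ = -0.01992 - 0.01792j
  [+0]  conj(Y_{3,0})(Ω₁) = 0.32473 + 0.00000j ; Y_{3,0}(Ω₂) = 0.55391 + 0.00000j ; Δ = 0.17987 + 0.00000j
  [+1]  conj(Y_{3,1})(Ω₁) = -0.02470 + 0.07417j ; Y_{3,1}(Ω₂) = 0.29796 + 0.16934j ; Δ = -0.01992 + 0.01792j
  [+2]  conj(Y_{3,2})(Ω₁) = 0.30791 + 0.23068j ; Y_{3,2}(Ω₂) = 0.04441 + 0.07457j ; Δ = -0.00353 + 0.03321j
  [+3]  conj(Y_{3,3})(Ω₁) = 0.21998 - 0.15255j ; Y_{3,3}(Ω₂) = 0.00023 + 0.01107j ; Δ = 0.00174 + 0.00240j
Accumulated sum 0.13646 - 0.00000j; after 4π/(2l+1) scaling, 0.24497 - 0.00000j ⇒ P_3 = 0.244967

0.244967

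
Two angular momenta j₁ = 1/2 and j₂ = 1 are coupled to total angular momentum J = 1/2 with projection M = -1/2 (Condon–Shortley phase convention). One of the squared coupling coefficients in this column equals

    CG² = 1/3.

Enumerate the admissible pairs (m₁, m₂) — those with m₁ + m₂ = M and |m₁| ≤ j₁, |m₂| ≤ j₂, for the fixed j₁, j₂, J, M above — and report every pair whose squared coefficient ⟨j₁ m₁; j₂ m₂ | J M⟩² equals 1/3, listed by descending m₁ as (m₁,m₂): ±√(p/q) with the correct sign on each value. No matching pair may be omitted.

(-1/2,0): −√(1/3)

Admissible pairs with m₁+m₂ = M = -1/2: (-1/2,0), (1/2,-1)
  (m₁,m₂)=(1/2,-1): CG² = 2/3, CG = +√(2/3)
  (m₁,m₂)=(-1/2,0): CG² = 1/3, CG = −√(1/3)   ← matches the target
Pairs with CG² = 1/3: (-1/2,0): −√(1/3)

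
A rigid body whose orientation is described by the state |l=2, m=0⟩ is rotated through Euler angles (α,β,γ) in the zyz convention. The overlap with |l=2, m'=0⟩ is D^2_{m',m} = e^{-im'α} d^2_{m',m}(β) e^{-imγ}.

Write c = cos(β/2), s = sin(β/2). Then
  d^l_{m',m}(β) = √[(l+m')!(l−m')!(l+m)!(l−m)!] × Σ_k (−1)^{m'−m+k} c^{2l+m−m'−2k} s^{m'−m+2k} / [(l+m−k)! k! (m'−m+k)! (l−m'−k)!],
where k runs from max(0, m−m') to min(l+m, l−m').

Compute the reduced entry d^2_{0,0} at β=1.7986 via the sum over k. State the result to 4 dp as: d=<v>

d^2_{0,0}(β=1.7986) via the finite sum:
c=cos(1.798600/2)=0.622158, s=sin(1.798600/2)=0.782892; N=√[2·2·2·2]=4.000000
Admissible k: 0..2 (factorial args all ≥0)
  k=0: (−1)^0·4.0000/(4)·0.6222^4·0.7829^0 = +0.149832
  k=1: (−1)^1·4.0000/(1)·0.6222^2·0.7829^2 = -0.948997
  k=2: (−1)^2·4.0000/(4)·0.6222^0·0.7829^4 = +0.375670
d^2_{0,0}(1.7986) = +0.149832 -0.948997 +0.375670 = -0.423495

d=-0.4235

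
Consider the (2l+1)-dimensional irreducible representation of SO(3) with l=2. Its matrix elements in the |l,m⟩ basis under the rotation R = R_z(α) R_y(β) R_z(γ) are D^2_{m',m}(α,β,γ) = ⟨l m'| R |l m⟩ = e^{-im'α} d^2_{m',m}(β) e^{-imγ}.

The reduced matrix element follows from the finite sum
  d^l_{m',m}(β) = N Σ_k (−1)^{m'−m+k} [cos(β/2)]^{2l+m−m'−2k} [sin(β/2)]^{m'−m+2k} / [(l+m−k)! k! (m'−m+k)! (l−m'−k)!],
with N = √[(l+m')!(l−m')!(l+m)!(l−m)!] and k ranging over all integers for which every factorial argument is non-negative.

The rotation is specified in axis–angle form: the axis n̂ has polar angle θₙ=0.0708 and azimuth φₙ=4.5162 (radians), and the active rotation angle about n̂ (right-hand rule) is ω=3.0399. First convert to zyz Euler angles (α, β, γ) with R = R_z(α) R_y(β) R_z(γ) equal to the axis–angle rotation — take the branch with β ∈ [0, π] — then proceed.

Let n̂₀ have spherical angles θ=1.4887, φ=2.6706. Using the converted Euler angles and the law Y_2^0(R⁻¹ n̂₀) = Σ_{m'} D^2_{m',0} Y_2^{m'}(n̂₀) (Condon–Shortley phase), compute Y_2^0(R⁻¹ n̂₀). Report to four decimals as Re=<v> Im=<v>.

Axis–angle → zyz. n̂ = (sinθₙcosφₙ, sinθₙsinφₙ, cosθₙ) = (-0.013790, -0.069384, +0.997495), ω = 3.0399.
R = I cosω + sinω [n̂]ₓ + (1−cosω) n̂n̂ᵀ gives
  R = [-0.994454, -0.099355, -0.034483; +0.103172, -0.985230, -0.136663; -0.020396, -0.139462, +0.990017]
β = atan2(√(R₁₃²+R₂₃²), R₃₃) = 0.141417; α = atan2(R₂₃, R₁₃) mod 2π = 4.465226; γ = atan2(R₃₂, −R₃₁) mod 2π = 4.857604
Need the full column D^2_{m',0} for m'=−2..2 at α=4.4652, β=0.1414, γ=4.8576.
cos(β/2)=0.997501, sin(β/2)=0.070649
d^2_{-2,0}: single k=2 term ⇒ +0.012165;  D = -0.010709+0.005772i
d^2_{-1,0}: k∈[1..2] ⇒ +0.171761 -0.000862 = +0.170899;  D = -0.041811-0.165706i
d^2_{0,0}: k∈[0..2] ⇒ +0.990042 -0.019866 +0.000025 = +0.970201;  D = +0.970201+0.000000i
d^2_{1,0}: k∈[0..1] ⇒ -0.171761 +0.000862 = -0.170899;  D = +0.041811-0.165706i
d^2_{2,0}: single k=0 term ⇒ +0.012165;  D = -0.010709-0.005772i
Y_2^{m'}(θ=1.4887,φ=2.6706) and Σ D·Y over m':
  (-0.0107+0.0058i)·(+0.2257+0.3103i)  (-0.0418-0.1657i)·(-0.0563-0.0287i)  (+0.9702+0.0000i)·(-0.3090+0.0000i)  (+0.0418-0.1657i)·(+0.0563-0.0287i)  (-0.0107-0.0058i)·(+0.2257-0.3103i)
Y_2^0(R⁻¹ n̂) = -0.313026-0.000000i

Re=-0.3130 Im=0.0000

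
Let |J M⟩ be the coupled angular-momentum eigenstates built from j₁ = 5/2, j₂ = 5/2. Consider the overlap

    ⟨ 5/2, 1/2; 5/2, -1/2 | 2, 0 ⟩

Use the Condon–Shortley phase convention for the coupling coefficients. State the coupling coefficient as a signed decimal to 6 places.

−√(4/21) ≈ -0.436436

j₁+j₂−J=3  J+j₁−j₂=2  J−j₁+j₂=2  j₁+j₂+J+1=8
(j₁±m₁, j₂±m₂, J±M) = (3,2,2,3,2,2)
P² = 12/7
sum k=0..2:
  [0] +1/24 = 1/24
  [1] −1/2 = -1/2
  [2] +1/8 = 1/8
S = -1/3
C² = P²·S² = 4/21 ; C = -0.436436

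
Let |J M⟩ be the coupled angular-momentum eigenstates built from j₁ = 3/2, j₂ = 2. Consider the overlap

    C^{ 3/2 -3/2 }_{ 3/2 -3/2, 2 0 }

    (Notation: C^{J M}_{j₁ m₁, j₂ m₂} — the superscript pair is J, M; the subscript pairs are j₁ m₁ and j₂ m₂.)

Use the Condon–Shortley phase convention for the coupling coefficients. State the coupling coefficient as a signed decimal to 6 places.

+√(1/5) ≈ +0.447214

triangle: 2!×1!×2!/6! = 4/720
(j±m)!: 0!×3!×2!×2!×0!×3! = 144
prefactor² = (2J+1)×Δ×N² = 16/5
  k=2: +1/(2!×0!×1!×0!×0!×2!) = 1/4
Σ = 1/4  ⇒  CG² = 16/5×(1/4)² = 1/5
CG = +√(1/5) = +0.447214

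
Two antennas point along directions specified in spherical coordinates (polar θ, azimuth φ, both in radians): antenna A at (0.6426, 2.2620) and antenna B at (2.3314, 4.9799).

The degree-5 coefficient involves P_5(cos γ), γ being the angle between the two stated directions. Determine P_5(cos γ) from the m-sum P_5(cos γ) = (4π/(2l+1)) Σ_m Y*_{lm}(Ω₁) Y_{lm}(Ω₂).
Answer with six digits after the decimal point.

Expand P_5 via completeness: Σ_{m} conj(Y_{5,m}) at Ω₁ times Y_{5,m} at Ω₂ —
  term(m=-5) = (0.001730, -0.002836)   from Y*(Ω₁)=(0.011095, -0.034116), Y(Ω₂)=(0.090089, 0.021402)
  term(m=-4) = (0.005222, -0.041903)   from Y*(Ω₁)=(-0.140915, 0.055757), Y(Ω₂)=(-0.133773, 0.244432)
  term(m=-3) = (-0.045170, -0.146167)   from Y*(Ω₁)=(0.311048, 0.171065), Y(Ω₂)=(-0.309917, -0.299474)
  term(m=-2) = (-0.077655, -0.087933)   from Y*(Ω₁)=(-0.084187, -0.441581), Y(Ω₂)=(0.224499, -0.133057)
  term(m=-1) = (0.024130, 0.010883)   from Y*(Ω₁)=(-0.079867, 0.096532), Y(Ω₂)=(-0.055846, -0.203759)
  term(m=+0) = (-0.121481, -0.000000)   from Y*(Ω₁)=(-0.373178, -0.000000), Y(Ω₂)=(0.325531, 0.000000)
  term(m=+1) = (0.024130, -0.010883)   from Y*(Ω₁)=(0.079867, 0.096532), Y(Ω₂)=(0.055846, -0.203759)
  term(m=+2) = (-0.077655, 0.087933)   from Y*(Ω₁)=(-0.084187, 0.441581), Y(Ω₂)=(0.224499, 0.133057)
  term(m=+3) = (-0.045170, 0.146167)   from Y*(Ω₁)=(-0.311048, 0.171065), Y(Ω₂)=(0.309917, -0.299474)
  term(m=+4) = (0.005222, 0.041903)   from Y*(Ω₁)=(-0.140915, -0.055757), Y(Ω₂)=(-0.133773, -0.244432)
  term(m=+5) = (0.001730, 0.002836)   from Y*(Ω₁)=(-0.011095, -0.034116), Y(Ω₂)=(-0.090089, 0.021402)
Total Σ_m = (-0.304969, 0.000000). Multiply by 1.142397: (-0.348396, 0.000000). P_5(cos γ) = -0.348396

-0.348396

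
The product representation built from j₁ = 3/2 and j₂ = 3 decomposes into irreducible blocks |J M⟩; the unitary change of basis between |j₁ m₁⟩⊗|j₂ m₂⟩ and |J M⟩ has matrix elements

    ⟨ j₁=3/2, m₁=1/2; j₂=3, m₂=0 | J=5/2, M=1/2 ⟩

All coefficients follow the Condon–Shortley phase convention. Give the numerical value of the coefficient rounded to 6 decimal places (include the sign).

triangle: 2!×1!×4!/8! = 48/40320
(j±m)!: 2!×1!×3!×3!×3!×2! = 864
prefactor² = (2J+1)×Δ×N² = 216/35
  k=0: +1/(0!×2!×1!×3!×0!×1!) = 1/12
  k=1: −1/(1!×1!×0!×2!×1!×2!) = -1/4
Σ = -1/6  ⇒  CG² = 216/35×(-1/6)² = 6/35
CG = −√(6/35) = -0.414039

−√(6/35) ≈ -0.414039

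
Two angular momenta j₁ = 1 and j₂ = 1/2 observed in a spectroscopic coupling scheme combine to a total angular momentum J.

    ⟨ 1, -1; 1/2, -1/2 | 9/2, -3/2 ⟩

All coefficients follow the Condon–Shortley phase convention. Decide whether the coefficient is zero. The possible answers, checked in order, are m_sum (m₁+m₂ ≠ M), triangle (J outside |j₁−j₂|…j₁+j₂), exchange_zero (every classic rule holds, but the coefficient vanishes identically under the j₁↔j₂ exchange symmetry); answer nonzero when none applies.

m-sum: m₁+m₂ = -1+(-1/2) = -3/2, M = -3/2  ✓
triangle: need |j₁−j₂| ≤ J ≤ j₁+j₂, i.e. J ∈ [1/2, 3/2]; J = 9/2 is outside ✗ ⇒ coefficient is 0

triangle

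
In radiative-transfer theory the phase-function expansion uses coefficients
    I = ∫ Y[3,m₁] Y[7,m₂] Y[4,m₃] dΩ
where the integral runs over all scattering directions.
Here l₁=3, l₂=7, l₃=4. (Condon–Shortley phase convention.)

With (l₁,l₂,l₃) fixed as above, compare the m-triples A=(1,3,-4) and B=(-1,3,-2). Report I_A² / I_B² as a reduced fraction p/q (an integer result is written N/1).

1/28

l's match ⇒ only the (l;m) 3-j factors differ between A and B.
A: triangle coeff Δ(3,7,4) = 1/45045; Σ_t [2,2]: t=2:+1/1935360 = 1/1935360; (3j)²=1/1001 [(3 7 4; 1 3 -4)], sign=+1
B: triangle coeff Δ(3,7,4) = 1/45045; Σ_t [4,4]: t=4:+1/69120 = 1/69120; (3j)²=4/143 [(3 7 4; -1 3 -2)], sign=+1
I_A²/I_B² = (1/1001)/(4/143) = 1/28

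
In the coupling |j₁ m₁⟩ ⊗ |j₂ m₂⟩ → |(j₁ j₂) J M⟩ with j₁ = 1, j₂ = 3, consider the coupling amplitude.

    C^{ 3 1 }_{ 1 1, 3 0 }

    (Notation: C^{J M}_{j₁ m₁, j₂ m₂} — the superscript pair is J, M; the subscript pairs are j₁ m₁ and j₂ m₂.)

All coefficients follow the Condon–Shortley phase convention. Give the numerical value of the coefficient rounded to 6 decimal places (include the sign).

√[7·1!1!5!/8! · 2!0!3!3!4!2!] = √(72)
  +(−1)^0/∏(0,1,0,3,1,2)! = 1/12  (running 1/12)
⟨..|..⟩ = √(72)·(1/12) = +0.707107

+√(1/2) = +0.707107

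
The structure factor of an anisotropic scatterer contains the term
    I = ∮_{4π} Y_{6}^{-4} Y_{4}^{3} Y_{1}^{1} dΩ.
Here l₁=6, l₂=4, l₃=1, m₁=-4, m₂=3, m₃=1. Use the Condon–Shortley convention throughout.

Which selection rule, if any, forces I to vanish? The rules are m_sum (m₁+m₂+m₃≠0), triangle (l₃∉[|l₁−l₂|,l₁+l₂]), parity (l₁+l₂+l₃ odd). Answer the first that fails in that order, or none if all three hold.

triangle

m₁+m₂+m₃ = -4 + 3 + 1 = 0  ✓
triangle: need |l₁−l₂| ≤ l₃ ≤ l₁+l₂ = [2,10]; l₃=1 is outside  ✗
parity: l₁+l₂+l₃ = 11 is odd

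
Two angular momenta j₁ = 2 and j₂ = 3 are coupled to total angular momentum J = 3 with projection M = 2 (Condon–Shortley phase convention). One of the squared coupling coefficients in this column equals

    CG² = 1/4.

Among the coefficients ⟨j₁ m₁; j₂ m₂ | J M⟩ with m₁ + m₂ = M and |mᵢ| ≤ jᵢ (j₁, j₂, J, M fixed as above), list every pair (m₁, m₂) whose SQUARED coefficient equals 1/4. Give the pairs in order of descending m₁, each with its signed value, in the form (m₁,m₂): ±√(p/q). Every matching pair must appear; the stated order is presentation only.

(1,1): −√(1/4)

Admissible pairs with m₁+m₂ = M = 2: (-1,3), (0,2), (1,1), (2,0)
  (m₁,m₂)=(2,0): CG² = 1/3, CG = +√(1/3)
  (m₁,m₂)=(1,1): CG² = 1/4, CG = −√(1/4)   ← matches the target
  (m₁,m₂)=(0,2): CG² = 0/1, CG = 0
  (m₁,m₂)=(-1,3): CG² = 5/12, CG = +√(5/12)
Pairs with CG² = 1/4: (1,1): −√(1/4)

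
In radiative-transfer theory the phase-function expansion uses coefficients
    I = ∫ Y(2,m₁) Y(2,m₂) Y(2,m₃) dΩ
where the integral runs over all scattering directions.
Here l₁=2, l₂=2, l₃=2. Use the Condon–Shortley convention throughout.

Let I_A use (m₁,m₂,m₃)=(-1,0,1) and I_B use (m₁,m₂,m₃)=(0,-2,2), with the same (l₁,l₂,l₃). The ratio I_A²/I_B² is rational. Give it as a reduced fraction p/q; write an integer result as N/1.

Shared (l₁,l₂,l₃)=(2,2,2): N and (l;000)² cancel in I_A²/I_B².
A: Δ = 2!·2!·2!/7! = 1/630; Racah Σ t=1..2: t=1:−1/2 t=2:+1/4 = -1/4; ⇒ 3j(2 2 2; -1 0 1)² = 1/70, sgn +1
B: Δ = 2!·2!·2!/7! = 1/630; Racah Σ t=0..0: t=0:+1/8 = 1/8; ⇒ 3j(2 2 2; 0 -2 2)² = 2/35, sgn +1
I_A²/I_B² = (1/70)/(2/35) = 1/4

1/4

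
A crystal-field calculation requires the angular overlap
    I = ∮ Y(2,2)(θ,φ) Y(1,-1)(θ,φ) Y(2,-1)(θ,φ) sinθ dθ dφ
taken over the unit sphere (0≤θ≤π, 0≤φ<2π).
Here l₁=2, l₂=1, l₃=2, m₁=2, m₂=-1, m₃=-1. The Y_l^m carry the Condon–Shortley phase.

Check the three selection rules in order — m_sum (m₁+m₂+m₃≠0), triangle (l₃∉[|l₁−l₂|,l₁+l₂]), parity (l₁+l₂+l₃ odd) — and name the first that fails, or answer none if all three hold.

Σmᵢ = 0  ✓
l₃∈[|l₁−l₂|,l₁+l₂]=[1,3], have l₃=2  ✓
Σlᵢ = 5 ⇒ odd  ✗

parity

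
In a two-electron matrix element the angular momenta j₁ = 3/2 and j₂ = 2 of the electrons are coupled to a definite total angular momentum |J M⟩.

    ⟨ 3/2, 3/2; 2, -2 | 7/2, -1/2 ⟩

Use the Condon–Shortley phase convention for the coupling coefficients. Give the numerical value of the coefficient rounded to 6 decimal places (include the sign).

√[8·0!3!4!/8! · 3!0!0!4!3!4!] = √(20736/35)
  +(−1)^0/∏(0,0,0,0,3,4)! = 1/144  (running 1/144)
⟨..|..⟩ = √(20736/35)·(1/144) = +0.169031

+√(1/35) = +0.169031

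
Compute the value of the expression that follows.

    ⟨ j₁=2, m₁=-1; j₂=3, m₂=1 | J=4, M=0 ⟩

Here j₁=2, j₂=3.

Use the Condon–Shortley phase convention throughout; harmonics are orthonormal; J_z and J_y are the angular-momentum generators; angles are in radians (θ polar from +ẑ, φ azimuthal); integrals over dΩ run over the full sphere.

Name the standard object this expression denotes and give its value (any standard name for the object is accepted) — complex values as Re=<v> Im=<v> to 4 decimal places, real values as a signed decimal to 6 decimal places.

This is a Clebsch–Gordan (vector-coupling) coefficient.
triangle: 1!*3!*5!/10! = 720/3628800
(j±m)!: 1!*3!*4!*2!*4!*4! = 165888
prefactor² = (2J+1)*Δ*N² = 10368/35
  k=0: +1/(0!*1!*3!*4!*0!*1!) = 1/144
  k=1: −1/(1!*0!*2!*3!*1!*2!) = -1/24
Σ = -5/144  ⇒  CG² = 10368/35*(-5/144)² = 5/14
CG = −√(5/14) = -0.597614

Clebsch–Gordan coefficient, −√(5/14) ≈ -0.597614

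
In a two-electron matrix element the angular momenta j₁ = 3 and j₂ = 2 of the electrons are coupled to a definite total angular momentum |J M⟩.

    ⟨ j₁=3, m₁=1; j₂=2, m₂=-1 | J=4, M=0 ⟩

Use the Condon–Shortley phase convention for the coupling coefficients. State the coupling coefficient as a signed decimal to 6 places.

+0.597614

triangle: 1!×5!×3!/10! = 720/3628800
(j±m)!: 4!×2!×1!×3!×4!×4! = 165888
prefactor² = (2J+1)×Δ×N² = 10368/35
  k=0: +1/(0!×1!×2!×1!×3!×2!) = 1/24
  k=1: −1/(1!×0!×1!×0!×4!×3!) = -1/144
Σ = 5/144  ⇒  CG² = 10368/35×(5/144)² = 5/14
CG = +√(5/14) = +0.597614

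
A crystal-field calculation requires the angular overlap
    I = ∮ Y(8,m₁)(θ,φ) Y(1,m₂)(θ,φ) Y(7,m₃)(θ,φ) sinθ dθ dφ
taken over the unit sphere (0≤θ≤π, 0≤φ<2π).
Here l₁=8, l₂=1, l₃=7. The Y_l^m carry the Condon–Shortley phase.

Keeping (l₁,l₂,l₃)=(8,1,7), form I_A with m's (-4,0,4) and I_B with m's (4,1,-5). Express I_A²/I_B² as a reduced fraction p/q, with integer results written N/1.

8/1

Same 8,1,7: normalisation and zero-m 3j drop out of the ratio.
A: Δ: 2! 14! 0! / 17! → 1/2040; sum: t=1:−1/239500800 = -1/239500800; 3j²(8 1 7; -4 0 4) = Δ·Π!·Σ² = 2/85  (sign +1)
B: Δ: 2! 14! 0! / 17! → 1/2040; sum: t=2:+1/1916006400 = 1/1916006400; 3j²(8 1 7; 4 1 -5) = Δ·Π!·Σ² = 1/340  (sign +1)
I_A²/I_B² = (2/85)/(1/340) = 8/1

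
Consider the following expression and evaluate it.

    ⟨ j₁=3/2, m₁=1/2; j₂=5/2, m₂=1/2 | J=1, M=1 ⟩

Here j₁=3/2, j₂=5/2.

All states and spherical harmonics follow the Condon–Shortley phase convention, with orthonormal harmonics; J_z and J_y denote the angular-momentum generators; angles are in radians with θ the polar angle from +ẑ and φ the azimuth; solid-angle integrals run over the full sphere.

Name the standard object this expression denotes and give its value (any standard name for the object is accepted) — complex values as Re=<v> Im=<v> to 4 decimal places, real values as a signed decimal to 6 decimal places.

Clebsch–Gordan coefficient, −√(3/20) ≈ -0.387298

This is a Clebsch–Gordan (vector-coupling) coefficient.
triangle: 3!*0!*2!/6! = 12/720
(j±m)!: 2!*1!*3!*2!*2!*0! = 48
prefactor² = (2J+1)*Δ*N² = 12/5
  k=1: −1/(1!*2!*0!*2!*0!*0!) = -1/4
Σ = -1/4  ⇒  CG² = 12/5*(-1/4)² = 3/20
CG = −√(3/20) = -0.387298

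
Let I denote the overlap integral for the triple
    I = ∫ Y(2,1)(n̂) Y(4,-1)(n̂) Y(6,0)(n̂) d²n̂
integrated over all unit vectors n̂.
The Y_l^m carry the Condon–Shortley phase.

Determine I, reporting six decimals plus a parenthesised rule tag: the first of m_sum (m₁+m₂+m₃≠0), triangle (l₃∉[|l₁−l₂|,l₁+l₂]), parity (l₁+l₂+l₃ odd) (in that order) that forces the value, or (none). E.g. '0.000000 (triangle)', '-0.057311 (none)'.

0.174223 (none)

Checks pass: Σm=0; 12 even; l₃=6∈[2,6].
(2·2+1)(2·4+1)(2·6+1) = 585
Δ: 0! 4! 8! / 13! → 1/6435
sum: t=0:+1/2304 = 1/2304
3j²(2 4 6; 0 0 0) = Δ·Π!·Σ² = 5/143  (sign +1)
sum: t=0:+1/4320 = 1/4320
3j²(2 4 6; 1 -1 0) = Δ·Π!·Σ² = 8/429  (sign +1)
combine: 4πI² = 585·5/143·8/429 = 600/1573
take √, sign +1: I = 0.17422334
No selection rule forces the value: the integral is nonzero (none).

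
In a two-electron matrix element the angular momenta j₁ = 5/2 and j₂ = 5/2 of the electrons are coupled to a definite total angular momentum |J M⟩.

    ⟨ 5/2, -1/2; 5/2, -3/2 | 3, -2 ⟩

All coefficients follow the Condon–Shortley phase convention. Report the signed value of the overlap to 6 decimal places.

−√(1/12) ≈ -0.288675

triangle: 2!*3!*3!/9! = 72/362880
(j±m)!: 2!*3!*1!*4!*1!*5! = 34560
prefactor² = (2J+1)*Δ*N² = 48
  k=0: +1/(0!*2!*3!*1!*0!*2!) = 1/24
  k=1: −1/(1!*1!*2!*0!*1!*3!) = -1/12
Σ = -1/24  ⇒  CG² = 48*(-1/24)² = 1/12
CG = −√(1/12) = -0.288675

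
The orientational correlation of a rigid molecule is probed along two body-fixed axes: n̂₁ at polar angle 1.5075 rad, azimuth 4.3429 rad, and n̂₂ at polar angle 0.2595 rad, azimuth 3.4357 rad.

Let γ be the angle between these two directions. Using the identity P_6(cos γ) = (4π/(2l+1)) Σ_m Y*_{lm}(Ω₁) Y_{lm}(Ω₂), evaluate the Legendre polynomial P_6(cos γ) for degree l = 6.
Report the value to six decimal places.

Summing Y*_{l m}(θ₁,φ₁)·Y_{l m}(θ₂,φ₂) over m ∈ [−6, 6]; prefactor 4π/(2·6+1) = 0.966644:
  [-6]  conj(Y_{6,-6})(Ω₁) = 0.28739 + 0.38109j ; Y_{6,-6}(Ω₂) = -0.00003 - 0.00014j ; Δ = 0.00004 - 0.00005j
  [-5]  conj(Y_{6,-5})(Ω₁) = -0.10081 + 0.02862j ; Y_{6,-5}(Ω₂) = -0.00018 + 0.00179j ; Δ = -0.00003 - 0.00019j
  [-4]  conj(Y_{6,-4})(Ω₁) = -0.03137 + 0.33690j ; Y_{6,-4}(Ω₂) = 0.00551 - 0.01325j ; Δ = 0.00429 + 0.00227j
  [-3]  conj(Y_{6,-3})(Ω₁) = -0.10836 - 0.05400j ; Y_{6,-3}(Ω₂) = -0.04917 + 0.05976j ; Δ = 0.00856 - 0.00382j
  [-2]  conj(Y_{6,-2})(Ω₁) = -0.22263 + 0.20287j ; Y_{6,-2}(Ω₂) = 0.23162 - 0.15448j ; Δ = -0.02023 + 0.08138j
  [-1]  conj(Y_{6,-1})(Ω₁) = -0.04584 - 0.11836j ; Y_{6,-1}(Ω₂) = -0.56449 + 0.17098j ; Δ = 0.04611 + 0.05898j
  [+0]  conj(Y_{6,0})(Ω₁) = -0.29146 + 0.00000j ; Y_{6,0}(Ω₂) = 0.41392 + 0.00000j ; Δ = -0.12064 + 0.00000j
  [+1]  conj(Y_{6,1})(Ω₁) = 0.04584 - 0.11836j ; Y_{6,1}(Ω₂) = 0.56449 + 0.17098j ; Δ = 0.04611 - 0.05898j
  [+2]  conj(Y_{6,2})(Ω₁) = -0.22263 - 0.20287j ; Y_{6,2}(Ω₂) = 0.23162 + 0.15448j ; Δ = -0.02023 - 0.08138j
  [+3]  conj(Y_{6,3})(Ω₁) = 0.10836 - 0.05400j ; Y_{6,3}(Ω₂) = 0.04917 + 0.05976j ; Δ = 0.00856 + 0.00382j
  [+4]  conj(Y_{6,4})(Ω₁) = -0.03137 - 0.33690j ; Y_{6,4}(Ω₂) = 0.00551 + 0.01325j ; Δ = 0.00429 - 0.00227j
  [+5]  conj(Y_{6,5})(Ω₁) = 0.10081 + 0.02862j ; Y_{6,5}(Ω₂) = 0.00018 + 0.00179j ; Δ = -0.00003 + 0.00019j
  [+6]  conj(Y_{6,6})(Ω₁) = 0.28739 - 0.38109j ; Y_{6,6}(Ω₂) = -0.00003 + 0.00014j ; Δ = 0.00004 + 0.00005j
Σ over m = -0.04316 + 0.00000j; ×(4π/13) → -0.04172 + 0.00000j. Real part: -0.041717

-0.041717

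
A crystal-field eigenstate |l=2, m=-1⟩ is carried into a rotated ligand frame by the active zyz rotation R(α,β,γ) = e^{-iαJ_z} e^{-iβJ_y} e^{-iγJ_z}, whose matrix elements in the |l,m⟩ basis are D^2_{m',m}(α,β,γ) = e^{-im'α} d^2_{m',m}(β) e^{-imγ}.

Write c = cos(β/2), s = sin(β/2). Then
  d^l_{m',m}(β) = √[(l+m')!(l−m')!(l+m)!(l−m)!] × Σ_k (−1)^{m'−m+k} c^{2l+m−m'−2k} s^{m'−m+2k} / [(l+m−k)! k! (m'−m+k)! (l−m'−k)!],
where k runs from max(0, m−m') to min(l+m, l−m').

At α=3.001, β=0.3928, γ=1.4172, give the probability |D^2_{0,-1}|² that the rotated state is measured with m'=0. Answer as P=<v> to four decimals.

First d^2_{0,-1}(β=0.3928), then the phase factors e^{-i(0)α} and e^{-i(-1)γ}:
Half-angle: c=0.980775, s=0.195140. N=√(2·2·1·6)=4.898979
k: max(0,(-1)−(0))=0 … min(2+(-1),2−(0))=1
  k=0: (−1)^1·4.8990/(2)·0.9808^3·0.1951^1 = -0.450952
  k=1: (−1)^2·4.8990/(2)·0.9808^1·0.1951^3 = +0.017852
d^2_{0,-1}(0.3928) = -0.450952 +0.017852 = -0.433100
|D^2_{0,-1}|² = |d^2_{0,-1}(β)|² = (-0.433100)² = 0.187576 (the z-rotation phases have unit modulus)

P=0.1876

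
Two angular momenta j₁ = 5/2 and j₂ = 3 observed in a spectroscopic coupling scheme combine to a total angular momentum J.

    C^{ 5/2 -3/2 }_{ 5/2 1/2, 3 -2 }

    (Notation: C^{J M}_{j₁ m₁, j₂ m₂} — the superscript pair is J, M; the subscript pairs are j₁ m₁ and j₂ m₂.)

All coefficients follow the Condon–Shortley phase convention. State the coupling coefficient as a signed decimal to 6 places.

-0.267261  (= −√(1/14))

triangle: 3!*2!*3!/9! = 72/362880
(j±m)!: 3!*2!*1!*5!*1!*4! = 34560
prefactor² = (2J+1)*Δ*N² = 288/7
  k=0: +1/(0!*3!*2!*1!*0!*2!) = 1/24
  k=1: −1/(1!*2!*1!*0!*1!*3!) = -1/12
Σ = -1/24  ⇒  CG² = 288/7*(-1/24)² = 1/14
CG = −√(1/14) = -0.267261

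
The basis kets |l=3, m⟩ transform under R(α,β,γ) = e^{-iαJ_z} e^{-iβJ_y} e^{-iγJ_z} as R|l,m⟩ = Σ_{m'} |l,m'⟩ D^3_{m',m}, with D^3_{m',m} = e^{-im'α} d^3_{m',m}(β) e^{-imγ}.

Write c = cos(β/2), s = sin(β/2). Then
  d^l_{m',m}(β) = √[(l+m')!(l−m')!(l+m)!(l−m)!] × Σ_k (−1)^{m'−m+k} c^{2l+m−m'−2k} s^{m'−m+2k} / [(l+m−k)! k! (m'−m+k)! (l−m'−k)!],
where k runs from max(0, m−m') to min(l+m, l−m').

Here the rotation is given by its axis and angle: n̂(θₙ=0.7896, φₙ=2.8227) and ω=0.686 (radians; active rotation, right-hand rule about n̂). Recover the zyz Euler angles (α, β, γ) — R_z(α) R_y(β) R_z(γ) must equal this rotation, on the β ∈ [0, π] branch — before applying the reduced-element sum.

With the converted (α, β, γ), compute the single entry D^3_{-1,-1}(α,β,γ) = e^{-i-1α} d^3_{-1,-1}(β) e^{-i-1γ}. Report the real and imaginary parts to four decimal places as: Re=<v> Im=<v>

Axis–angle → zyz. n̂ = (sinθₙcosφₙ, sinθₙsinφₙ, cosθₙ) = (-0.674272, +0.222618, +0.704129), ω = 0.6860.
R = I cosω + sinω [n̂]ₓ + (1−cosω) n̂n̂ᵀ gives
  R = [+0.876633, -0.479985, +0.033616; +0.412073, +0.784997, +0.462575; -0.248418, -0.391656, +0.885942]
β = atan2(√(R₁₃²+R₂₃²), R₃₃) = 0.482274; α = atan2(R₂₃, R₁₃) mod 2π = 1.498252; γ = atan2(R₃₂, −R₃₁) mod 2π = 5.277630
First d^3_{-1,-1}(β=0.4823), then the phase factors e^{-i(-1)α} and e^{-i(-1)γ}:
With c≡cos(β/2)=0.971067 and s≡sin(β/2)=0.238807, N=[2·24·2·24]^{1/2}=48.000000
Admissible k: 0..2 (factorial args all ≥0)
  k=0: (−1)^0·48.0000/(48)·0.9711^6·0.2388^0 = +0.838485
  k=1: (−1)^1·48.0000/(6)·0.9711^4·0.2388^2 = -0.405677
  k=2: (−1)^2·48.0000/(8)·0.9711^2·0.2388^4 = +0.018401
d^3_{-1,-1}(0.4823) = +0.838485 -0.405677 +0.018401 = +0.451209
Attach z-rotation phases: D = e^{-i(-1)(1.4983)}·(+0.451209)·e^{-i(-1)(5.2776)} = +0.397542+0.213423i

Re=0.3975 Im=0.2134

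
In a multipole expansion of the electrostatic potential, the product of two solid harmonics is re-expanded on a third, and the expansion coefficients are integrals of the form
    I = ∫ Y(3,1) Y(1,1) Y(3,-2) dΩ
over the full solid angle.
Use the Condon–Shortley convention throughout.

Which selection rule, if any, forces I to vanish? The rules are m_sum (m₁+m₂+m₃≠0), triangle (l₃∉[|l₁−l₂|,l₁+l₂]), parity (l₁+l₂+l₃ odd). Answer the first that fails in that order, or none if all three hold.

azimuthal sum: 1 + 1 − 2 = 0  ✓
2 ≤ 3 ≤ 4 (triangle on l)  ✓
L = 3 + 1 + 3 = 7 (odd)  ✗

parity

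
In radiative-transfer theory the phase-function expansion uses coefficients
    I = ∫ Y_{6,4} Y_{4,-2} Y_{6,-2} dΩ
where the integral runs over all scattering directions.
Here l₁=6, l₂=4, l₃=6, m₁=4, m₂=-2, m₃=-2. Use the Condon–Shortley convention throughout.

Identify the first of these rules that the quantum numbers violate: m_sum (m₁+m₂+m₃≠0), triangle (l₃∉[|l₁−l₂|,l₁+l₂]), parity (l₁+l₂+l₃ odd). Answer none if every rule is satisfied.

none

azimuthal sum: 4 − 2 − 2 = 0  ✓
2 ≤ 6 ≤ 10 (triangle on l)  ✓
L = 6 + 4 + 6 = 16 (even)  ✓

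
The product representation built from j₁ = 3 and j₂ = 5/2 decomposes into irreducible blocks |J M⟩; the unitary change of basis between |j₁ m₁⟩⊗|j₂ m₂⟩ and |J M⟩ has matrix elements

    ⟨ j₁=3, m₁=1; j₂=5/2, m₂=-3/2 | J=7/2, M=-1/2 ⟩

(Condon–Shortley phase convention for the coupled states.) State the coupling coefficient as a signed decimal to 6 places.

+√(8/63) = +0.356348

√[8·2!4!3!/10! · 4!2!1!4!3!4!] = √(18432/175)
  +(−1)^0/∏(0,2,2,1,2,2)! = 1/16  (running 1/16)
  +(−1)^1/∏(1,1,1,0,3,3)! = -1/36  (running 5/144)
⟨..|..⟩ = √(18432/175)·(5/144) = +0.356348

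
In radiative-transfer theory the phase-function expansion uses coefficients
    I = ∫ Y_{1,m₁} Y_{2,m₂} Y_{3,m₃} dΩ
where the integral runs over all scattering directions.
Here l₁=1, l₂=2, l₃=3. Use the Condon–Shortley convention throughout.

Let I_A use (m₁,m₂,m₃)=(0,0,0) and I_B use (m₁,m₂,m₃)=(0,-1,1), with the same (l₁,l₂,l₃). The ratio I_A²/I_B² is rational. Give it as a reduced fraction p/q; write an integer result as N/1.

9/8

l's match ⇒ only the (l;m) 3-j factors differ between A and B.
A: triangle coeff Δ(1,2,3) = 1/105; Σ_t [0,0]: t=0:+1/4 = 1/4; (3j)²=3/35 [(1 2 3; 0 0 0)], sign=-1
B: triangle coeff Δ(1,2,3) = 1/105; Σ_t [0,0]: t=0:+1/6 = 1/6; (3j)²=8/105 [(1 2 3; 0 -1 1)], sign=+1
I_A²/I_B² = (3/35)/(8/105) = 9/8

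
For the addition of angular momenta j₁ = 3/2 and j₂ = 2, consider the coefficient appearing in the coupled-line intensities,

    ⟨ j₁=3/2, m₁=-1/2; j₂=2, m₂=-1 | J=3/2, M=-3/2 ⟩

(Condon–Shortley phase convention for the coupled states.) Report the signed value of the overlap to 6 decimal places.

triangle: 2!×1!×2!/6! = 4/720
(j±m)!: 1!×2!×1!×3!×0!×3! = 72
prefactor² = (2J+1)×Δ×N² = 8/5
  k=1: −1/(1!×1!×1!×0!×0!×2!) = -1/2
Σ = -1/2  ⇒  CG² = 8/5×(-1/2)² = 2/5
CG = −√(2/5) = -0.632456

-0.632456  (= −√(2/5))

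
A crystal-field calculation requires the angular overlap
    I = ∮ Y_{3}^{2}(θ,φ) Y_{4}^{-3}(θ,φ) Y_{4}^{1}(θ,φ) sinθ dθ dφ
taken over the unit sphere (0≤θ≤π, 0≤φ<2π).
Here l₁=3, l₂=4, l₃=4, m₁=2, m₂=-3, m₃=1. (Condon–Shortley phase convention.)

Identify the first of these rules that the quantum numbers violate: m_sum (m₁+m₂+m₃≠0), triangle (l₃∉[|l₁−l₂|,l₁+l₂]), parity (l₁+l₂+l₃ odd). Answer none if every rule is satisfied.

parity

m₁+m₂+m₃ = 2 − 3 + 1 = 0  ✓
triangle: |3−4|=1 ≤ l₃=4 ≤ 3+4=7  ✓
parity: l₁+l₂+l₃ = 11 is odd  ✗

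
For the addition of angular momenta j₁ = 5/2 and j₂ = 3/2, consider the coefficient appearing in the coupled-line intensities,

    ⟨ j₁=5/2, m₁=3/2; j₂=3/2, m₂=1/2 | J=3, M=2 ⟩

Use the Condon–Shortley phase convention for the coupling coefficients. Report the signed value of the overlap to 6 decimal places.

j₁+j₂−J=1  J+j₁−j₂=4  J−j₁+j₂=2  j₁+j₂+J+1=8
(j₁±m₁, j₂±m₂, J±M) = (4,1,2,1,5,1)
P² = 48
sum k=0..1:
  [0] +1/12 = 1/12
  [1] −1/24 = -1/24
S = 1/24
C² = P²·S² = 1/12 ; C = +0.288675

+0.288675  (= +√(1/12))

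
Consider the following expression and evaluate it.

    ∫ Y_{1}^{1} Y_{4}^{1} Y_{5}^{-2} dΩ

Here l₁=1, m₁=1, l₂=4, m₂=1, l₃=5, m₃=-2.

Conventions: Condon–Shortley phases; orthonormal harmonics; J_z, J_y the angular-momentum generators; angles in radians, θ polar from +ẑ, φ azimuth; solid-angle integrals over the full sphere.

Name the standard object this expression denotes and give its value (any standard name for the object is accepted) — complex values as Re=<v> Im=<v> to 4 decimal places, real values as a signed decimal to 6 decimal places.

Gaunt coefficient, +0.225034

This is a Gaunt coefficient — the integral of a triple product of spherical harmonics over the sphere.
m-sum 0 ✓  L=10 even ✓  3≤5≤5 ✓
Π(2lᵢ+1) = 3×9×11 = 297
triangle coeff Δ(1,4,5) = 1/495
Σ_t [0,0]: t=0:+1/576 = 1/576
(3j)²=5/99 [(1 4 5; 0 0 0)], sign=-1
Σ_t [0,0]: t=0:+1/1440 = 1/1440
(3j)²=7/165 [(1 4 5; 1 1 -2)], sign=-1
⇒ 4πI² = 7/11
I = (+1)√(7/11/(4π)) = 0.22503380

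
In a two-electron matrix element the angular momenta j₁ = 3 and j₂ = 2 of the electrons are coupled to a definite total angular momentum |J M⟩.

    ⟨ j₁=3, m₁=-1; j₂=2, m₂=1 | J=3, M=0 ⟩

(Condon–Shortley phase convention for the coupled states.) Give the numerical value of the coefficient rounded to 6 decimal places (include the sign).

+0.182574  (= +√(1/30))

√[7·2!4!2!/9! · 2!4!3!1!3!3!] = √(96/5)
  +(−1)^1/∏(1,1,3,2,1,0)! = -1/12  (running -1/12)
  +(−1)^2/∏(2,0,2,1,2,1)! = 1/8  (running 1/24)
⟨..|..⟩ = √(96/5)·(1/24) = +0.182574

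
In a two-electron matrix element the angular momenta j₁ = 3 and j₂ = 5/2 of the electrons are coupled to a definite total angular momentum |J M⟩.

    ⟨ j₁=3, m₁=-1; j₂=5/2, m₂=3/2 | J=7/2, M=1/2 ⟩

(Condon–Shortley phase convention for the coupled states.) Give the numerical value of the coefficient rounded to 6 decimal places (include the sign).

triangle: 2!*4!*3!/10! = 288/3628800
(j±m)!: 2!*4!*4!*1!*4!*3! = 165888
prefactor² = (2J+1)*Δ*N² = 18432/175
  k=1: −1/(1!*1!*3!*3!*1!*0!) = -1/36
  k=2: +1/(2!*0!*2!*2!*2!*1!) = 1/16
Σ = 5/144  ⇒  CG² = 18432/175*(5/144)² = 8/63
CG = +√(8/63) = +0.356348

+0.356348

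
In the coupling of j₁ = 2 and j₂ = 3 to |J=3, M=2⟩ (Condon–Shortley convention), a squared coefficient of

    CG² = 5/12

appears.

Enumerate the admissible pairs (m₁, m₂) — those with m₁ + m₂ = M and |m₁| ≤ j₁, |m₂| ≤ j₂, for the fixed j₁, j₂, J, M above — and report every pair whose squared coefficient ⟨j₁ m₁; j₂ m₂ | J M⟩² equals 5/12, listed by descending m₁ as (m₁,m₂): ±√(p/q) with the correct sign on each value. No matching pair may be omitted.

(-1,3): +√(5/12)

Admissible pairs with m₁+m₂ = M = 2: (-1,3), (0,2), (1,1), (2,0)
  (m₁,m₂)=(2,0): CG² = 1/3, CG = +√(1/3)
  (m₁,m₂)=(1,1): CG² = 1/4, CG = −√(1/4)
  (m₁,m₂)=(0,2): CG² = 0/1, CG = 0
  (m₁,m₂)=(-1,3): CG² = 5/12, CG = +√(5/12)   ← matches the target
Pairs with CG² = 5/12: (-1,3): +√(5/12)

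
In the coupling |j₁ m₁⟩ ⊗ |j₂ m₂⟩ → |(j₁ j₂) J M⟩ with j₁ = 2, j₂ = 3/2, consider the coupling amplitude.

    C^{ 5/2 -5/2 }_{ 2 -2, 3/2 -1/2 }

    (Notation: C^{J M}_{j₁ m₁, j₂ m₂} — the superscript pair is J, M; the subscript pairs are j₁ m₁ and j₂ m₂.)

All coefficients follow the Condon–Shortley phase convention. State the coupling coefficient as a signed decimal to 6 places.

j₁+j₂−J=1  J+j₁−j₂=3  J−j₁+j₂=2  j₁+j₂+J+1=7
(j₁±m₁, j₂±m₂, J±M) = (0,4,1,2,0,5)
P² = 576/7
sum k=1..1:
  [1] −1/12 = -1/12
S = -1/12
C² = P²·S² = 4/7 ; C = -0.755929

−√(4/7) = -0.755929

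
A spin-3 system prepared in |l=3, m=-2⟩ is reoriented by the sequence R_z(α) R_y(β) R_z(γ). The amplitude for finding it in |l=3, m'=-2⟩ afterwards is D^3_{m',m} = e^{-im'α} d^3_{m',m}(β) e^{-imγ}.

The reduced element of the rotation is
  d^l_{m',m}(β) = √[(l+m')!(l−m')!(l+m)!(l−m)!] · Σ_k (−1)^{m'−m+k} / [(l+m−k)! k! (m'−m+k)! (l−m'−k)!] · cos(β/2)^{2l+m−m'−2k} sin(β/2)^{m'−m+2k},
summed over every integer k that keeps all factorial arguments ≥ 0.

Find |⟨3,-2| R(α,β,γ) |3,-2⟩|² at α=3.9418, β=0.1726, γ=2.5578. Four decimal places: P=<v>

P=0.8860

Split into d^3_{-2,-2}(β=0.1726) × two z-phases.
With c≡cos(β/2)=0.996278 and s≡sin(β/2)=0.086193, N=[1·120·1·120]^{1/2}=120.000000
k: max(0,(-2)−(-2))=0 … min(3+(-2),3−(-2))=1
  k=0: (−1)^0·120.0000/(120)·0.9963^6·0.0862^0 = +0.977878
  k=1: (−1)^1·120.0000/(24)·0.9963^4·0.0862^2 = -0.036596
d^3_{-2,-2}(0.1726) = +0.977878 -0.036596 = +0.941281
|D^3_{-2,-2}|² = |d^3_{-2,-2}(β)|² = (+0.941281)² = 0.886010 (the z-rotation phases have unit modulus)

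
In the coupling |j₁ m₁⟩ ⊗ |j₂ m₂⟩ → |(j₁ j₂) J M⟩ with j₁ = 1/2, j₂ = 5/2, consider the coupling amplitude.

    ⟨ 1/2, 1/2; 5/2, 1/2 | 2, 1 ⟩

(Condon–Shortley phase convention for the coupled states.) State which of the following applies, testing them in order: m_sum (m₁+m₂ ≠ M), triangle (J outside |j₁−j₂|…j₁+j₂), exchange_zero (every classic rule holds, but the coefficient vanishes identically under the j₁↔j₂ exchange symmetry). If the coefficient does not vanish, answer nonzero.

nonzero

m-sum: m₁+m₂ = 1/2+1/2 = 1, M = 1  ✓
triangle: |j₁−j₂| = 2 ≤ J = 2 ≤ j₁+j₂ = 3  ✓
exchange: j₁≠j₂ or m₁≠m₂ — the exchange symmetry imposes no constraint here
value check: CG = +√(1/3) = +0.577350 ≠ 0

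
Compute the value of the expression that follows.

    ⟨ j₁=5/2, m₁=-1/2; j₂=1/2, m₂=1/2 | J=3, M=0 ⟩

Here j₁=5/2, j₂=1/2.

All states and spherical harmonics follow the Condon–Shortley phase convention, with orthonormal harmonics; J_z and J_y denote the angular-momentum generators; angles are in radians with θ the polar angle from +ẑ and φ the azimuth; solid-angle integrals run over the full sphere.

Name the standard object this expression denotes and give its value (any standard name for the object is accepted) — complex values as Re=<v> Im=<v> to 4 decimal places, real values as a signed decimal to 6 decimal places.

Clebsch–Gordan coefficient, +√(1/2) ≈ +0.707107

This is a Clebsch–Gordan (vector-coupling) coefficient.
triangle: 0!·5!·1!/7! = 120/5040
(j±m)!: 2!·3!·1!·0!·3!·3! = 432
prefactor² = (2J+1)·Δ·N² = 72
  k=0: +1/(0!·0!·3!·1!·2!·0!) = 1/12
Σ = 1/12  ⇒  CG² = 72·(1/12)² = 1/2
CG = +√(1/2) = +0.707107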